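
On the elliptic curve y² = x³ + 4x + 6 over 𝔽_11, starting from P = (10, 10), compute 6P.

(6, 2)

Double-and-add on 6 = (110)₂. Start with P = (10, 10) for the leading 1-bit.
double: tangent at (10, 10): λ = (3·10² + 4)/(2·10) ≡ 7/9. 9⁻¹ ≡ 5 (mod 11), so λ ≡ 7·5 ≡ 2.
  x = λ² - 10 - 10 = 4 - 20 ≡ 6; y = λ·(10 - 6) - 10 ≡ 9. → (6, 9)
add P: (6, 9) + (10, 10). λ = (10 - 9)/(10 - 6) ≡ 1/4 mod 11. 4⁻¹ ≡ 3 (mod 11), so λ ≡ 3.
  x = λ² - 6 - 10 = 9 - 16 ≡ 4; y = λ·(6 - 4) - 9 ≡ 8. → (4, 8)
double: tangent at (4, 8): λ = (3·4² + 4)/(2·8) ≡ 8/5. 5⁻¹ ≡ 9 (mod 11), so λ ≡ 8·9 ≡ 6.
  x = λ² - 4 - 4 = 36 - 8 ≡ 6; y = λ·(4 - 6) - 8 ≡ 2. → (6, 2)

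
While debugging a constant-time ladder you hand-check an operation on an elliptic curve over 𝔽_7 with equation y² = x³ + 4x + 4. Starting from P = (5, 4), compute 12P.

Repeated addition: build up to 12P.
2P: tangent at (5, 4): λ = (3·5² + 4)/(2·4) ≡ 2/1. 1⁻¹ ≡ 1 (mod 7), so λ ≡ 2·1 ≡ 2.
  x = λ² - 5 - 5 = 4 - 10 ≡ 1; y = λ·(5 - 1) - 4 ≡ 4. → (1, 4)
3P: (1, 4) + (5, 4). λ = (4 - 4)/(5 - 1) ≡ 0/4 mod 7. 4⁻¹ ≡ 2 (mod 7), so λ ≡ 0.
  x = λ² - 1 - 5 = 0 - 6 ≡ 1; y = λ·(1 - 1) - 4 ≡ 3. → (1, 3)
4P: (1, 3) + (5, 4). λ = (4 - 3)/(5 - 1) ≡ 1/4 mod 7. 4⁻¹ ≡ 2 (mod 7) since 4·2 = 8 ≡ 1, so λ ≡ 2.
  x = λ² - 1 - 5 = 4 - 6 ≡ 5; y = λ·(1 - 5) - 3 ≡ 3. → (5, 3)
5P: (5, 3) + (5, 4): same x and y₁ ≡ -y₂, so the sum is O.
6P: O + (5, 4) = (5, 4) (identity).
7P: tangent at (5, 4): λ = (3·5² + 4)/(2·4) ≡ 2/1. 1⁻¹ ≡ 1 (mod 7), so λ ≡ 2·1 ≡ 2.
  x = λ² - 5 - 5 = 4 - 10 ≡ 1; y = λ·(5 - 1) - 4 ≡ 4. → (1, 4)
8P: (1, 4) + (5, 4). λ = (4 - 4)/(5 - 1) ≡ 0/4 mod 7. 4⁻¹ ≡ 2 (mod 7) since 4·2 = 8 ≡ 1, so λ ≡ 0.
  x = λ² - 1 - 5 = 0 - 6 ≡ 1; y = λ·(1 - 1) - 4 ≡ 3. → (1, 3)
9P: (1, 3) + (5, 4). λ = (4 - 3)/(5 - 1) ≡ 1/4 mod 7. 4⁻¹ ≡ 2 (mod 7), so λ ≡ 2.
  x = λ² - 1 - 5 = 4 - 6 ≡ 5; y = λ·(1 - 5) - 3 ≡ 3. → (5, 3)
10P: (5, 3) + (5, 4): same x and y₁ ≡ -y₂, so the sum is O.
11P: O + (5, 4) = (5, 4) (identity).
12P: tangent at (5, 4): λ = (3·5² + 4)/(2·4) ≡ 2/1. 1⁻¹ ≡ 1 (mod 7) since 1·1 = 1 ≡ 1, so λ ≡ 2·1 ≡ 2.
  x = λ² - 5 - 5 = 4 - 10 ≡ 1; y = λ·(5 - 1) - 4 ≡ 4. → (1, 4)

(1, 4)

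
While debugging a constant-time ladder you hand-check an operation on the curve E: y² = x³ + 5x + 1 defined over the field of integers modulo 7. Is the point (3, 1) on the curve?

y² = 1² ≡ 1; x³ + 5x + 1 = 43 ≡ 1 (mod 7). 1 = 1.

yes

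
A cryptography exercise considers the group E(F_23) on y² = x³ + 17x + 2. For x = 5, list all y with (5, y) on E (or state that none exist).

none

x³ + 17x + 2 = 212 ≡ 5 (mod 23).
5 is a non-residue mod 23; no y exists.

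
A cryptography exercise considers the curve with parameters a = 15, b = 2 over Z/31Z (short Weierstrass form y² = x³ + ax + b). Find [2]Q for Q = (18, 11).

(11, 17)

tangent at (18, 11): λ = (3·18² + 15)/(2·11) ≡ 26/22. 22⁻¹ ≡ 24 (mod 31), so λ ≡ 26·24 ≡ 4.
  x = λ² - 18 - 18 = 16 - 36 ≡ 11; y = λ·(18 - 11) - 11 ≡ 17. → (11, 17)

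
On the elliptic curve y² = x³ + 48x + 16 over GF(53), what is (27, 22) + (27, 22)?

(0, 4)

tangent at (27, 22): λ = (3·27² + 48)/(2·22) ≡ 9/44. 44⁻¹ ≡ 47 (mod 53) since 44·47 = 2068 ≡ 1, so λ ≡ 9·47 ≡ 52.
  x = λ² - 27 - 27 = 2704 - 54 ≡ 0; y = λ·(27 - 0) - 22 ≡ 4. → (0, 4)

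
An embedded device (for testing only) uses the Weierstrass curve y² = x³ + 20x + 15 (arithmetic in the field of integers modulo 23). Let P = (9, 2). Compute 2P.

(17, 1)

tangent at (9, 2): λ = (3·9² + 20)/(2·2) ≡ 10/4. 4⁻¹ ≡ 6 (mod 23) since 4·6 = 24 ≡ 1, so λ ≡ 10·6 ≡ 14.
  x = λ² - 9 - 9 = 196 - 18 ≡ 17; y = λ·(9 - 17) - 2 ≡ 1. → (17, 1)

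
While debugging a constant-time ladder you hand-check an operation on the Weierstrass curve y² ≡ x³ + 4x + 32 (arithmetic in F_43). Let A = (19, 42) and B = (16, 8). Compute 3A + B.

(10, 13)

First 3A:
Repeated addition: build up to 3A.
2A: tangent at (19, 42): λ = (3·19² + 4)/(2·42) ≡ 12/41. 41⁻¹ ≡ 21 (mod 43), so λ ≡ 12·21 ≡ 37.
  x = λ² - 19 - 19 = 1369 - 38 ≡ 41; y = λ·(19 - 41) - 42 ≡ 4. → (41, 4)
3A: (41, 4) + (19, 42). λ = (42 - 4)/(19 - 41) ≡ 38/21 mod 43. 21⁻¹ ≡ 41 (mod 43), so λ ≡ 10.
  x = λ² - 41 - 19 = 100 - 60 ≡ 40; y = λ·(41 - 40) - 4 ≡ 6. → (40, 6)
3A = (40, 6).
Finally 3A + B:
(40, 6) + (16, 8). λ = (8 - 6)/(16 - 40) ≡ 2/19 mod 43. 19⁻¹ ≡ 34 (mod 43) since 19·34 = 646 ≡ 1, so λ ≡ 25.
  x = λ² - 40 - 16 = 625 - 56 ≡ 10; y = λ·(40 - 10) - 6 ≡ 13. → (10, 13)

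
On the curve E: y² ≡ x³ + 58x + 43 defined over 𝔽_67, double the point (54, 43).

tangent at (54, 43): λ = (3·54² + 58)/(2·43) ≡ 29/19. 19⁻¹ ≡ 60 (mod 67), so λ ≡ 29·60 ≡ 65.
  x = λ² - 54 - 54 = 4225 - 108 ≡ 30; y = λ·(54 - 30) - 43 ≡ 43. → (30, 43)

(30, 43)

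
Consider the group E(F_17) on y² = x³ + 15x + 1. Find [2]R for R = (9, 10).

tangent at (9, 10): λ = (3·9² + 15)/(2·10) ≡ 3/3. 3⁻¹ ≡ 6 (mod 17), so λ ≡ 3·6 ≡ 1.
  x = λ² - 9 - 9 = 1 - 18 ≡ 0; y = λ·(9 - 0) - 10 ≡ 16. → (0, 16)

(0, 16)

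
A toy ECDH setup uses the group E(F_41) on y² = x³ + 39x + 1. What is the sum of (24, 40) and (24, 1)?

O

The two points share x = 24 and their y-coordinates satisfy 40 + 1 ≡ 0 (mod 41), so they are inverses. Their sum is ∞.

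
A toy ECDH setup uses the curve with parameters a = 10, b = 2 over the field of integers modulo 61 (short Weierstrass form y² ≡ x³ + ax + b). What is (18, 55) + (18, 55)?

(10, 2)

tangent at (18, 55): λ = (3·18² + 10)/(2·55) ≡ 6/49. 49⁻¹ ≡ 5 (mod 61), so λ ≡ 6·5 ≡ 30.
  x = λ² - 18 - 18 = 900 - 36 ≡ 10; y = λ·(18 - 10) - 55 ≡ 2. → (10, 2)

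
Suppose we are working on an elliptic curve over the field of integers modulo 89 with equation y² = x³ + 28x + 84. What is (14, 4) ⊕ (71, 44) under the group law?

(0, 23)

(14, 4) + (71, 44). λ = (44 - 4)/(71 - 14) ≡ 40/57 mod 89. 57⁻¹ ≡ 25 (mod 89), so λ ≡ 21.
  x = λ² - 14 - 71 = 441 - 85 ≡ 0; y = λ·(14 - 0) - 4 ≡ 23. → (0, 23)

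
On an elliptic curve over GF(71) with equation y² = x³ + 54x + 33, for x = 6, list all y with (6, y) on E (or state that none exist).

x³ + 54x + 33 = 573 ≡ 5 (mod 71).
Square roots of 5 mod 71: 17 and 54 (since 17² = 289 ≡ 5).

17, 54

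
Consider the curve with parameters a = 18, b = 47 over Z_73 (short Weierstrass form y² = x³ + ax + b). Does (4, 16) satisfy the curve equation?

yes

y² = 16² ≡ 37; x³ + 18x + 47 = 183 ≡ 37 (mod 73). 37 = 37.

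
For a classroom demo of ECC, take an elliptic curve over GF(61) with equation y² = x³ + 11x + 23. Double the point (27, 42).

(19, 25)

tangent at (27, 42): λ = (3·27² + 11)/(2·42) ≡ 2/23. 23⁻¹ ≡ 8 (mod 61) since 23·8 = 184 ≡ 1, so λ ≡ 2·8 ≡ 16.
  x = λ² - 27 - 27 = 256 - 54 ≡ 19; y = λ·(27 - 19) - 42 ≡ 25. → (19, 25)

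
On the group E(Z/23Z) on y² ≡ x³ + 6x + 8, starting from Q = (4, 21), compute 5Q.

(5, 18)

Double-and-add on 5 = (101)₂. Start with Q = (4, 21) for the leading 1-bit.
double: tangent at (4, 21): λ = (3·4² + 6)/(2·21) ≡ 8/19. 19⁻¹ ≡ 17 (mod 23), so λ ≡ 8·17 ≡ 21.
  x = λ² - 4 - 4 = 441 - 8 ≡ 19; y = λ·(4 - 19) - 21 ≡ 9. → (19, 9)
double: tangent at (19, 9): λ = (3·19² + 6)/(2·9) ≡ 8/18. 18⁻¹ ≡ 9 (mod 23), so λ ≡ 8·9 ≡ 3.
  x = λ² - 19 - 19 = 9 - 38 ≡ 17; y = λ·(19 - 17) - 9 ≡ 20. → (17, 20)
add Q: (17, 20) + (4, 21). λ = (21 - 20)/(4 - 17) ≡ 1/10 mod 23. 10⁻¹ ≡ 7 (mod 23), so λ ≡ 7.
  x = λ² - 17 - 4 = 49 - 21 ≡ 5; y = λ·(17 - 5) - 20 ≡ 18. → (5, 18)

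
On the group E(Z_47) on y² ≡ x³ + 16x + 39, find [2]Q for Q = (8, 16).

(38, 24)

tangent at (8, 16): λ = (3·8² + 16)/(2·16) ≡ 20/32. 32⁻¹ ≡ 25 (mod 47) since 32·25 = 800 ≡ 1, so λ ≡ 20·25 ≡ 30.
  x = λ² - 8 - 8 = 900 - 16 ≡ 38; y = λ·(8 - 38) - 16 ≡ 24. → (38, 24)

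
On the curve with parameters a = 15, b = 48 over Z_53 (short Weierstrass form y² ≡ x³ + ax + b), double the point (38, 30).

tangent at (38, 30): λ = (3·38² + 15)/(2·30) ≡ 1/7. 7⁻¹ ≡ 38 (mod 53), so λ ≡ 1·38 ≡ 38.
  x = λ² - 38 - 38 = 1444 - 76 ≡ 43; y = λ·(38 - 43) - 30 ≡ 45. → (43, 45)

(43, 45)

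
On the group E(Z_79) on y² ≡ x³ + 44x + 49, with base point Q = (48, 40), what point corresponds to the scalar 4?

Repeated addition: build up to 4Q.
2Q: tangent at (48, 40): λ = (3·48² + 44)/(2·40) ≡ 4/1. 1⁻¹ ≡ 1 (mod 79), so λ ≡ 4·1 ≡ 4.
  x = λ² - 48 - 48 = 16 - 96 ≡ 78; y = λ·(48 - 78) - 40 ≡ 77. → (78, 77)
3Q: (78, 77) + (48, 40). λ = (40 - 77)/(48 - 78) ≡ 42/49 mod 79. 49⁻¹ ≡ 50 (mod 79) since 49·50 = 2450 ≡ 1, so λ ≡ 46.
  x = λ² - 78 - 48 = 2116 - 126 ≡ 15; y = λ·(78 - 15) - 77 ≡ 56. → (15, 56)
4Q: (15, 56) + (48, 40). λ = (40 - 56)/(48 - 15) ≡ 63/33 mod 79. 33⁻¹ ≡ 12 (mod 79) since 33·12 = 396 ≡ 1, so λ ≡ 45.
  x = λ² - 15 - 48 = 2025 - 63 ≡ 66; y = λ·(15 - 66) - 56 ≡ 19. → (66, 19)

(66, 19)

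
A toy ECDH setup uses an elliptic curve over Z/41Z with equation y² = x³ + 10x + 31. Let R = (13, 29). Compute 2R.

(20, 21)

tangent at (13, 29): λ = (3·13² + 10)/(2·29) ≡ 25/17. 17⁻¹ ≡ 29 (mod 41), so λ ≡ 25·29 ≡ 28.
  x = λ² - 13 - 13 = 784 - 26 ≡ 20; y = λ·(13 - 20) - 29 ≡ 21. → (20, 21)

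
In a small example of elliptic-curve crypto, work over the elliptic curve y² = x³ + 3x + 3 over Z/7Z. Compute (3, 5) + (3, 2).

The two points share x = 3 and their y-coordinates satisfy 5 + 2 ≡ 0 (mod 7), so they are inverses. Their sum is O.

O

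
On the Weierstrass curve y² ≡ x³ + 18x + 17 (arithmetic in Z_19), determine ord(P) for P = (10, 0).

2P: (10, 0) + (10, 0): same x and y₁ ≡ -y₂, so the sum is O.
2P = O, so the order is 2.

2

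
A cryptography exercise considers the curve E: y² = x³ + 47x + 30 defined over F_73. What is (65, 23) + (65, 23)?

tangent at (65, 23): λ = (3·65² + 47)/(2·23) ≡ 20/46. 46⁻¹ ≡ 27 (mod 73), so λ ≡ 20·27 ≡ 29.
  x = λ² - 65 - 65 = 841 - 130 ≡ 54; y = λ·(65 - 54) - 23 ≡ 4. → (54, 4)

(54, 4)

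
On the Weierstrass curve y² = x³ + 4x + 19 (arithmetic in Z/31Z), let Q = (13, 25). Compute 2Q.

tangent at (13, 25): λ = (3·13² + 4)/(2·25) ≡ 15/19. 19⁻¹ ≡ 18 (mod 31) since 19·18 = 342 ≡ 1, so λ ≡ 15·18 ≡ 22.
  x = λ² - 13 - 13 = 484 - 26 ≡ 24; y = λ·(13 - 24) - 25 ≡ 12. → (24, 12)

(24, 12)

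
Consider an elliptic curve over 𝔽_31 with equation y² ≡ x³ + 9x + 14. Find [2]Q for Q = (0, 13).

tangent at (0, 13): λ = (3·0² + 9)/(2·13) ≡ 9/26. 26⁻¹ ≡ 6 (mod 31), so λ ≡ 9·6 ≡ 23.
  x = λ² - 0 - 0 = 529 - 0 ≡ 2; y = λ·(0 - 2) - 13 ≡ 3. → (2, 3)

(2, 3)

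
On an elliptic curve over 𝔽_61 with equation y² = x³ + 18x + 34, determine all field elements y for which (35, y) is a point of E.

30, 31

x³ + 18x + 34 = 43539 ≡ 46 (mod 61).
Square roots of 46 mod 61: 30 and 31 (since 30² = 900 ≡ 46).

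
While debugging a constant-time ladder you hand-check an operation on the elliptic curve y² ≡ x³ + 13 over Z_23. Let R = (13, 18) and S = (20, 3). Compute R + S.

(19, 8)

(13, 18) + (20, 3). λ = (3 - 18)/(20 - 13) ≡ 8/7 mod 23. 7⁻¹ ≡ 10 (mod 23) since 7·10 = 70 ≡ 1, so λ ≡ 11.
  x = λ² - 13 - 20 = 121 - 33 ≡ 19; y = λ·(13 - 19) - 18 ≡ 8. → (19, 8)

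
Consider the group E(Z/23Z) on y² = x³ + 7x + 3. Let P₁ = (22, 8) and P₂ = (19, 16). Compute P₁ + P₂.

(22, 8) + (19, 16). λ = (16 - 8)/(19 - 22) ≡ 8/20 mod 23. 20⁻¹ ≡ 15 (mod 23), so λ ≡ 5.
  x = λ² - 22 - 19 = 25 - 41 ≡ 7; y = λ·(22 - 7) - 8 ≡ 21. → (7, 21)

(7, 21)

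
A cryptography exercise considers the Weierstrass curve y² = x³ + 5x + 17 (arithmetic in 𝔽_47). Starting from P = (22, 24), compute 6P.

Repeated addition: build up to 6P.
2P: tangent at (22, 24): λ = (3·22² + 5)/(2·24) ≡ 0/1. 1⁻¹ ≡ 1 (mod 47), so λ ≡ 0·1 ≡ 0.
  x = λ² - 22 - 22 = 0 - 44 ≡ 3; y = λ·(22 - 3) - 24 ≡ 23. → (3, 23)
3P: (3, 23) + (22, 24). λ = (24 - 23)/(22 - 3) ≡ 1/19 mod 47. 19⁻¹ ≡ 5 (mod 47) since 19·5 = 95 ≡ 1, so λ ≡ 5.
  x = λ² - 3 - 22 = 25 - 25 ≡ 0; y = λ·(3 - 0) - 23 ≡ 39. → (0, 39)
4P: (0, 39) + (22, 24). λ = (24 - 39)/(22 - 0) ≡ 32/22 mod 47. 22⁻¹ ≡ 15 (mod 47) since 22·15 = 330 ≡ 1, so λ ≡ 10.
  x = λ² - 0 - 22 = 100 - 22 ≡ 31; y = λ·(0 - 31) - 39 ≡ 27. → (31, 27)
5P: (31, 27) + (22, 24). λ = (24 - 27)/(22 - 31) ≡ 44/38 mod 47. 38⁻¹ ≡ 26 (mod 47), so λ ≡ 16.
  x = λ² - 31 - 22 = 256 - 53 ≡ 15; y = λ·(31 - 15) - 27 ≡ 41. → (15, 41)
6P: (15, 41) + (22, 24). λ = (24 - 41)/(22 - 15) ≡ 30/7 mod 47. 7⁻¹ ≡ 27 (mod 47), so λ ≡ 11.
  x = λ² - 15 - 22 = 121 - 37 ≡ 37; y = λ·(15 - 37) - 41 ≡ 46. → (37, 46)

(37, 46)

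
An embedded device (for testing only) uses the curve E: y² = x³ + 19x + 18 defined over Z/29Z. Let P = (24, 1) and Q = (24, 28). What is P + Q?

The two points share x = 24 and their y-coordinates satisfy 1 + 28 ≡ 0 (mod 29), so they are inverses. Their sum is the point at infinity.

O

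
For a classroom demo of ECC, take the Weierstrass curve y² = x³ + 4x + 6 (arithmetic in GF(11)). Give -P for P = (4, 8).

-(4, 8) = (4, -8 mod 11) = (4, 3).

(4, 3)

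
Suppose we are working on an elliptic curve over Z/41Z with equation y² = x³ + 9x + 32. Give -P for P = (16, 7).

-(16, 7) = (16, -7 mod 41) = (16, 34).

(16, 34)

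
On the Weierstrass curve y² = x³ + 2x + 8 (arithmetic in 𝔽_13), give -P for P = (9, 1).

-(9, 1) = (9, -1 mod 13) = (9, 12).

(9, 12)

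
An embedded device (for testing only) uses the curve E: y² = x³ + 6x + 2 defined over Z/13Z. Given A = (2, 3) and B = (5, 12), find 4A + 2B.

First 4A:
Repeated addition: build up to 4A.
2A: tangent at (2, 3): λ = (3·2² + 6)/(2·3) ≡ 5/6. 6⁻¹ ≡ 11 (mod 13) since 6·11 = 66 ≡ 1, so λ ≡ 5·11 ≡ 3.
  x = λ² - 2 - 2 = 9 - 4 ≡ 5; y = λ·(2 - 5) - 3 ≡ 1. → (5, 1)
3A: (5, 1) + (2, 3). λ = (3 - 1)/(2 - 5) ≡ 2/10 mod 13. 10⁻¹ ≡ 4 (mod 13) since 10·4 = 40 ≡ 1, so λ ≡ 8.
  x = λ² - 5 - 2 = 64 - 7 ≡ 5; y = λ·(5 - 5) - 1 ≡ 12. → (5, 12)
4A: (5, 12) + (2, 3). λ = (3 - 12)/(2 - 5) ≡ 4/10 mod 13. 10⁻¹ ≡ 4 (mod 13), so λ ≡ 3.
  x = λ² - 5 - 2 = 9 - 7 ≡ 2; y = λ·(5 - 2) - 12 ≡ 10. → (2, 10)
4A = (2, 10).
Next 2B:
Repeated addition: build up to 2B.
2B: tangent at (5, 12): λ = (3·5² + 6)/(2·12) ≡ 3/11. 11⁻¹ ≡ 6 (mod 13), so λ ≡ 3·6 ≡ 5.
  x = λ² - 5 - 5 = 25 - 10 ≡ 2; y = λ·(5 - 2) - 12 ≡ 3. → (2, 3)
2B = (2, 3).
Finally 4A + 2B:
(2, 10) + (2, 3): same x and y₁ ≡ -y₂, so the sum is O.

O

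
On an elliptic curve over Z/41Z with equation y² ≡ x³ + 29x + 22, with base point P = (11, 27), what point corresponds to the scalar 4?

Repeated addition: build up to 4P.
2P: tangent at (11, 27): λ = (3·11² + 29)/(2·27) ≡ 23/13. 13⁻¹ ≡ 19 (mod 41) since 13·19 = 247 ≡ 1, so λ ≡ 23·19 ≡ 27.
  x = λ² - 11 - 11 = 729 - 22 ≡ 10; y = λ·(11 - 10) - 27 ≡ 0. → (10, 0)
3P: (10, 0) + (11, 27). λ = (27 - 0)/(11 - 10) ≡ 27/1 mod 41. 1⁻¹ ≡ 1 (mod 41), so λ ≡ 27.
  x = λ² - 10 - 11 = 729 - 21 ≡ 11; y = λ·(10 - 11) - 0 ≡ 14. → (11, 14)
4P: (11, 14) + (11, 27): same x and y₁ ≡ -y₂, so the sum is O.

O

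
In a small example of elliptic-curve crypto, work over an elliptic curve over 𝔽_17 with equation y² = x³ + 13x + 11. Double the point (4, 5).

(10, 6)

tangent at (4, 5): λ = (3·4² + 13)/(2·5) ≡ 10/10. 10⁻¹ ≡ 12 (mod 17), so λ ≡ 10·12 ≡ 1.
  x = λ² - 4 - 4 = 1 - 8 ≡ 10; y = λ·(4 - 10) - 5 ≡ 6. → (10, 6)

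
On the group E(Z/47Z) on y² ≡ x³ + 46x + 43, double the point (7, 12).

(39, 44)

tangent at (7, 12): λ = (3·7² + 46)/(2·12) ≡ 5/24. 24⁻¹ ≡ 2 (mod 47) since 24·2 = 48 ≡ 1, so λ ≡ 5·2 ≡ 10.
  x = λ² - 7 - 7 = 100 - 14 ≡ 39; y = λ·(7 - 39) - 12 ≡ 44. → (39, 44)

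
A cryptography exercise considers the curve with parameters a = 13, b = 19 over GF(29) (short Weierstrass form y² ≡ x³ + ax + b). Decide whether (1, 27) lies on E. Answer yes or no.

yes

y² = 27² ≡ 4; x³ + 13x + 19 = 33 ≡ 4 (mod 29). 4 = 4.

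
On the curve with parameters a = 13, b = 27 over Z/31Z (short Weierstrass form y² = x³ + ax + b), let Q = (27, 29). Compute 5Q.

Double-and-add on 5 = (101)₂. Start with Q = (27, 29) for the leading 1-bit.
double: tangent at (27, 29): λ = (3·27² + 13)/(2·29) ≡ 30/27. 27⁻¹ ≡ 23 (mod 31), so λ ≡ 30·23 ≡ 8.
  x = λ² - 27 - 27 = 64 - 54 ≡ 10; y = λ·(27 - 10) - 29 ≡ 14. → (10, 14)
double: tangent at (10, 14): λ = (3·10² + 13)/(2·14) ≡ 3/28. 28⁻¹ ≡ 10 (mod 31), so λ ≡ 3·10 ≡ 30.
  x = λ² - 10 - 10 = 900 - 20 ≡ 12; y = λ·(10 - 12) - 14 ≡ 19. → (12, 19)
add Q: (12, 19) + (27, 29). λ = (29 - 19)/(27 - 12) ≡ 10/15 mod 31. 15⁻¹ ≡ 29 (mod 31) since 15·29 = 435 ≡ 1, so λ ≡ 11.
  x = λ² - 12 - 27 = 121 - 39 ≡ 20; y = λ·(12 - 20) - 19 ≡ 17. → (20, 17)

(20, 17)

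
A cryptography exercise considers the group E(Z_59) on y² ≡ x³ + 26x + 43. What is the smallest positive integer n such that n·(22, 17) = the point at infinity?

2P: tangent at (22, 17): λ = (3·22² + 26)/(2·17) ≡ 3/34. 34⁻¹ ≡ 33 (mod 59) since 34·33 = 1122 ≡ 1, so λ ≡ 3·33 ≡ 40.
  x = λ² - 22 - 22 = 1600 - 44 ≡ 22; y = λ·(22 - 22) - 17 ≡ 42. → (22, 42)
3P: (22, 42) + (22, 17): same x and y₁ ≡ -y₂, so the sum is the point at infinity.
3P = the point at infinity, so the order is 3.

3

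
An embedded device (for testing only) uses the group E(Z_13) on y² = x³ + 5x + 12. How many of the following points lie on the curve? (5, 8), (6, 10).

(5, 8): 8² ≡ 12, rhs ≡ 6 → off.
(6, 10): 10² ≡ 9, rhs ≡ 11 → off.

0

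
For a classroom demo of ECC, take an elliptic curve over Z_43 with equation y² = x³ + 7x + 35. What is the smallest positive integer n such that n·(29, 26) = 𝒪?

2P: tangent at (29, 26): λ = (3·29² + 7)/(2·26) ≡ 36/9. 9⁻¹ ≡ 24 (mod 43), so λ ≡ 36·24 ≡ 4.
  x = λ² - 29 - 29 = 16 - 58 ≡ 1; y = λ·(29 - 1) - 26 ≡ 0. → (1, 0)
3P: (1, 0) + (29, 26). λ = (26 - 0)/(29 - 1) ≡ 26/28 mod 43. 28⁻¹ ≡ 20 (mod 43) since 28·20 = 560 ≡ 1, so λ ≡ 4.
  x = λ² - 1 - 29 = 16 - 30 ≡ 29; y = λ·(1 - 29) - 0 ≡ 17. → (29, 17)
4P: (29, 17) + (29, 26): same x and y₁ ≡ -y₂, so the sum is 𝒪.
4P = 𝒪, so the order is 4.

4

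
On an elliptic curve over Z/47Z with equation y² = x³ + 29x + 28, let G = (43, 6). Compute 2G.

(26, 13)

tangent at (43, 6): λ = (3·43² + 29)/(2·6) ≡ 30/12. 12⁻¹ ≡ 4 (mod 47), so λ ≡ 30·4 ≡ 26.
  x = λ² - 43 - 43 = 676 - 86 ≡ 26; y = λ·(43 - 26) - 6 ≡ 13. → (26, 13)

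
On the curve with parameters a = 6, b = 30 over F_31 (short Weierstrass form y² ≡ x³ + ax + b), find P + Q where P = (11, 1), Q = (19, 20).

(11, 1) + (19, 20). λ = (20 - 1)/(19 - 11) ≡ 19/8 mod 31. 8⁻¹ ≡ 4 (mod 31) since 8·4 = 32 ≡ 1, so λ ≡ 14.
  x = λ² - 11 - 19 = 196 - 30 ≡ 11; y = λ·(11 - 11) - 1 ≡ 30. → (11, 30)

(11, 30)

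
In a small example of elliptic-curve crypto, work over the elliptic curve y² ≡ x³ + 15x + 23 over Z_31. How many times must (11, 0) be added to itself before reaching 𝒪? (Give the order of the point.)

2P: (11, 0) + (11, 0): same x and y₁ ≡ -y₂, so the sum is 𝒪.
2P = 𝒪, so the order is 2.

2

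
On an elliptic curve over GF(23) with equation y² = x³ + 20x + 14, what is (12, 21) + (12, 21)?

(3, 20)

tangent at (12, 21): λ = (3·12² + 20)/(2·21) ≡ 15/19. 19⁻¹ ≡ 17 (mod 23), so λ ≡ 15·17 ≡ 2.
  x = λ² - 12 - 12 = 4 - 24 ≡ 3; y = λ·(12 - 3) - 21 ≡ 20. → (3, 20)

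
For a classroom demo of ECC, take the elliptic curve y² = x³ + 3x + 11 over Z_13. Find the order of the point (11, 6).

2P: tangent at (11, 6): λ = (3·11² + 3)/(2·6) ≡ 2/12. 12⁻¹ ≡ 12 (mod 13), so λ ≡ 2·12 ≡ 11.
  x = λ² - 11 - 11 = 121 - 22 ≡ 8; y = λ·(11 - 8) - 6 ≡ 1. → (8, 1)
3P: (8, 1) + (11, 6). λ = (6 - 1)/(11 - 8) ≡ 5/3 mod 13. 3⁻¹ ≡ 9 (mod 13), so λ ≡ 6.
  x = λ² - 8 - 11 = 36 - 19 ≡ 4; y = λ·(8 - 4) - 1 ≡ 10. → (4, 10)
4P: (4, 10) + (11, 6). λ = (6 - 10)/(11 - 4) ≡ 9/7 mod 13. 7⁻¹ ≡ 2 (mod 13), so λ ≡ 5.
  x = λ² - 4 - 11 = 25 - 15 ≡ 10; y = λ·(4 - 10) - 10 ≡ 12. → (10, 12)
5P: (10, 12) + (11, 6). λ = (6 - 12)/(11 - 10) ≡ 7/1 mod 13. 1⁻¹ ≡ 1 (mod 13), so λ ≡ 7.
  x = λ² - 10 - 11 = 49 - 21 ≡ 2; y = λ·(10 - 2) - 12 ≡ 5. → (2, 5)
6P: (2, 5) + (11, 6). λ = (6 - 5)/(11 - 2) ≡ 1/9 mod 13. 9⁻¹ ≡ 3 (mod 13), so λ ≡ 3.
  x = λ² - 2 - 11 = 9 - 13 ≡ 9; y = λ·(2 - 9) - 5 ≡ 0. → (9, 0)
7P: (9, 0) + (11, 6). λ = (6 - 0)/(11 - 9) ≡ 6/2 mod 13. 2⁻¹ ≡ 7 (mod 13), so λ ≡ 3.
  x = λ² - 9 - 11 = 9 - 20 ≡ 2; y = λ·(9 - 2) - 0 ≡ 8. → (2, 8)
8P: (2, 8) + (11, 6). λ = (6 - 8)/(11 - 2) ≡ 11/9 mod 13. 9⁻¹ ≡ 3 (mod 13), so λ ≡ 7.
  x = λ² - 2 - 11 = 49 - 13 ≡ 10; y = λ·(2 - 10) - 8 ≡ 1. → (10, 1)
9P: (10, 1) + (11, 6). λ = (6 - 1)/(11 - 10) ≡ 5/1 mod 13. 1⁻¹ ≡ 1 (mod 13), so λ ≡ 5.
  x = λ² - 10 - 11 = 25 - 21 ≡ 4; y = λ·(10 - 4) - 1 ≡ 3. → (4, 3)
10P: (4, 3) + (11, 6). λ = (6 - 3)/(11 - 4) ≡ 3/7 mod 13. 7⁻¹ ≡ 2 (mod 13) since 7·2 = 14 ≡ 1, so λ ≡ 6.
  x = λ² - 4 - 11 = 36 - 15 ≡ 8; y = λ·(4 - 8) - 3 ≡ 12. → (8, 12)
11P: (8, 12) + (11, 6). λ = (6 - 12)/(11 - 8) ≡ 7/3 mod 13. 3⁻¹ ≡ 9 (mod 13), so λ ≡ 11.
  x = λ² - 8 - 11 = 121 - 19 ≡ 11; y = λ·(8 - 11) - 12 ≡ 7. → (11, 7)
12P: (11, 7) + (11, 6): same x and y₁ ≡ -y₂, so the sum is 𝒪.
12P = 𝒪, so the order is 12.

12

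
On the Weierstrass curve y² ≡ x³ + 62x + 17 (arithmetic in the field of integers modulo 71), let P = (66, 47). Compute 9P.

(20, 13)

Repeated addition: build up to 9P.
2P: tangent at (66, 47): λ = (3·66² + 62)/(2·47) ≡ 66/23. 23⁻¹ ≡ 34 (mod 71), so λ ≡ 66·34 ≡ 43.
  x = λ² - 66 - 66 = 1849 - 132 ≡ 13; y = λ·(66 - 13) - 47 ≡ 31. → (13, 31)
3P: (13, 31) + (66, 47). λ = (47 - 31)/(66 - 13) ≡ 16/53 mod 71. 53⁻¹ ≡ 67 (mod 71), so λ ≡ 7.
  x = λ² - 13 - 66 = 49 - 79 ≡ 41; y = λ·(13 - 41) - 31 ≡ 57. → (41, 57)
4P: (41, 57) + (66, 47). λ = (47 - 57)/(66 - 41) ≡ 61/25 mod 71. 25⁻¹ ≡ 54 (mod 71) since 25·54 = 1350 ≡ 1, so λ ≡ 28.
  x = λ² - 41 - 66 = 784 - 107 ≡ 38; y = λ·(41 - 38) - 57 ≡ 27. → (38, 27)
5P: (38, 27) + (66, 47). λ = (47 - 27)/(66 - 38) ≡ 20/28 mod 71. 28⁻¹ ≡ 33 (mod 71), so λ ≡ 21.
  x = λ² - 38 - 66 = 441 - 104 ≡ 53; y = λ·(38 - 53) - 27 ≡ 13. → (53, 13)
6P: (53, 13) + (66, 47). λ = (47 - 13)/(66 - 53) ≡ 34/13 mod 71. 13⁻¹ ≡ 11 (mod 71), so λ ≡ 19.
  x = λ² - 53 - 66 = 361 - 119 ≡ 29; y = λ·(53 - 29) - 13 ≡ 17. → (29, 17)
7P: (29, 17) + (66, 47). λ = (47 - 17)/(66 - 29) ≡ 30/37 mod 71. 37⁻¹ ≡ 48 (mod 71) since 37·48 = 1776 ≡ 1, so λ ≡ 20.
  x = λ² - 29 - 66 = 400 - 95 ≡ 21; y = λ·(29 - 21) - 17 ≡ 1. → (21, 1)
8P: (21, 1) + (66, 47). λ = (47 - 1)/(66 - 21) ≡ 46/45 mod 71. 45⁻¹ ≡ 30 (mod 71), so λ ≡ 31.
  x = λ² - 21 - 66 = 961 - 87 ≡ 22; y = λ·(21 - 22) - 1 ≡ 39. → (22, 39)
9P: (22, 39) + (66, 47). λ = (47 - 39)/(66 - 22) ≡ 8/44 mod 71. 44⁻¹ ≡ 21 (mod 71), so λ ≡ 26.
  x = λ² - 22 - 66 = 676 - 88 ≡ 20; y = λ·(22 - 20) - 39 ≡ 13. → (20, 13)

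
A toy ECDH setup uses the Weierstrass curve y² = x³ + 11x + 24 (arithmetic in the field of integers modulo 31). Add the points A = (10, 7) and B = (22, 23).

(10, 7) + (22, 23). λ = (23 - 7)/(22 - 10) ≡ 16/12 mod 31. 12⁻¹ ≡ 13 (mod 31), so λ ≡ 22.
  x = λ² - 10 - 22 = 484 - 32 ≡ 18; y = λ·(10 - 18) - 7 ≡ 3. → (18, 3)

(18, 3)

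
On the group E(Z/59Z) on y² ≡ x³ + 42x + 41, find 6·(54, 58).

(32, 13)

Write P = (54, 58).
Double-and-add on 6 = (110)₂. Start with P = (54, 58) for the leading 1-bit.
double: tangent at (54, 58): λ = (3·54² + 42)/(2·58) ≡ 58/57. 57⁻¹ ≡ 29 (mod 59), so λ ≡ 58·29 ≡ 30.
  x = λ² - 54 - 54 = 900 - 108 ≡ 25; y = λ·(54 - 25) - 58 ≡ 45. → (25, 45)
add P: (25, 45) + (54, 58). λ = (58 - 45)/(54 - 25) ≡ 13/29 mod 59. 29⁻¹ ≡ 57 (mod 59), so λ ≡ 33.
  x = λ² - 25 - 54 = 1089 - 79 ≡ 7; y = λ·(25 - 7) - 45 ≡ 18. → (7, 18)
double: tangent at (7, 18): λ = (3·7² + 42)/(2·18) ≡ 12/36. 36⁻¹ ≡ 41 (mod 59), so λ ≡ 12·41 ≡ 20.
  x = λ² - 7 - 7 = 400 - 14 ≡ 32; y = λ·(7 - 32) - 18 ≡ 13. → (32, 13)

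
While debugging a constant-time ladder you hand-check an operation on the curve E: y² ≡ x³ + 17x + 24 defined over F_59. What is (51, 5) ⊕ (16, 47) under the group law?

(43, 9)

(51, 5) + (16, 47). λ = (47 - 5)/(16 - 51) ≡ 42/24 mod 59. 24⁻¹ ≡ 32 (mod 59), so λ ≡ 46.
  x = λ² - 51 - 16 = 2116 - 67 ≡ 43; y = λ·(51 - 43) - 5 ≡ 9. → (43, 9)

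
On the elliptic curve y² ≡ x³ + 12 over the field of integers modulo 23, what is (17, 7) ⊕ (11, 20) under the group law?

(17, 7) + (11, 20). λ = (20 - 7)/(11 - 17) ≡ 13/17 mod 23. 17⁻¹ ≡ 19 (mod 23) since 17·19 = 323 ≡ 1, so λ ≡ 17.
  x = λ² - 17 - 11 = 289 - 28 ≡ 8; y = λ·(17 - 8) - 7 ≡ 8. → (8, 8)

(8, 8)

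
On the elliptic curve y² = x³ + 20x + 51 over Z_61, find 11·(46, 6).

(45, 37)

Write P = (46, 6).
Double-and-add on 11 = (1011)₂. Start with P = (46, 6) for the leading 1-bit.
double: tangent at (46, 6): λ = (3·46² + 20)/(2·6) ≡ 24/12. 12⁻¹ ≡ 56 (mod 61), so λ ≡ 24·56 ≡ 2.
  x = λ² - 46 - 46 = 4 - 92 ≡ 34; y = λ·(46 - 34) - 6 ≡ 18. → (34, 18)
double: tangent at (34, 18): λ = (3·34² + 20)/(2·18) ≡ 11/36. 36⁻¹ ≡ 39 (mod 61), so λ ≡ 11·39 ≡ 2.
  x = λ² - 34 - 34 = 4 - 68 ≡ 58; y = λ·(34 - 58) - 18 ≡ 56. → (58, 56)
add P: (58, 56) + (46, 6). λ = (6 - 56)/(46 - 58) ≡ 11/49 mod 61. 49⁻¹ ≡ 5 (mod 61) since 49·5 = 245 ≡ 1, so λ ≡ 55.
  x = λ² - 58 - 46 = 3025 - 104 ≡ 54; y = λ·(58 - 54) - 56 ≡ 42. → (54, 42)
double: tangent at (54, 42): λ = (3·54² + 20)/(2·42) ≡ 45/23. 23⁻¹ ≡ 8 (mod 61) since 23·8 = 184 ≡ 1, so λ ≡ 45·8 ≡ 55.
  x = λ² - 54 - 54 = 3025 - 108 ≡ 50; y = λ·(54 - 50) - 42 ≡ 56. → (50, 56)
add P: (50, 56) + (46, 6). λ = (6 - 56)/(46 - 50) ≡ 11/57 mod 61. 57⁻¹ ≡ 15 (mod 61) since 57·15 = 855 ≡ 1, so λ ≡ 43.
  x = λ² - 50 - 46 = 1849 - 96 ≡ 45; y = λ·(50 - 45) - 56 ≡ 37. → (45, 37)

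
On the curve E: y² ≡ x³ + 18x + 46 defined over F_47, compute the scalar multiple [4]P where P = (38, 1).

(10, 45)

Double-and-add on 4 = (100)₂. Start with P = (38, 1) for the leading 1-bit.
double: tangent at (38, 1): λ = (3·38² + 18)/(2·1) ≡ 26/2. 2⁻¹ ≡ 24 (mod 47), so λ ≡ 26·24 ≡ 13.
  x = λ² - 38 - 38 = 169 - 76 ≡ 46; y = λ·(38 - 46) - 1 ≡ 36. → (46, 36)
double: tangent at (46, 36): λ = (3·46² + 18)/(2·36) ≡ 21/25. 25⁻¹ ≡ 32 (mod 47) since 25·32 = 800 ≡ 1, so λ ≡ 21·32 ≡ 14.
  x = λ² - 46 - 46 = 196 - 92 ≡ 10; y = λ·(46 - 10) - 36 ≡ 45. → (10, 45)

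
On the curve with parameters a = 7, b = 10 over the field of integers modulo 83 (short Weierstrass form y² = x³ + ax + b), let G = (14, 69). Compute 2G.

tangent at (14, 69): λ = (3·14² + 7)/(2·69) ≡ 14/55. 55⁻¹ ≡ 80 (mod 83) since 55·80 = 4400 ≡ 1, so λ ≡ 14·80 ≡ 41.
  x = λ² - 14 - 14 = 1681 - 28 ≡ 76; y = λ·(14 - 76) - 69 ≡ 45. → (76, 45)

(76, 45)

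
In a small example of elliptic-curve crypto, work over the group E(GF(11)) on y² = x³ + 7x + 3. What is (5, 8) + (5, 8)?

(2, 6)

tangent at (5, 8): λ = (3·5² + 7)/(2·8) ≡ 5/5. 5⁻¹ ≡ 9 (mod 11) since 5·9 = 45 ≡ 1, so λ ≡ 5·9 ≡ 1.
  x = λ² - 5 - 5 = 1 - 10 ≡ 2; y = λ·(5 - 2) - 8 ≡ 6. → (2, 6)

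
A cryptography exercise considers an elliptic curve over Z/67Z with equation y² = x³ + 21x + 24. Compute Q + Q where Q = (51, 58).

tangent at (51, 58): λ = (3·51² + 21)/(2·58) ≡ 52/49. 49⁻¹ ≡ 26 (mod 67), so λ ≡ 52·26 ≡ 12.
  x = λ² - 51 - 51 = 144 - 102 ≡ 42; y = λ·(51 - 42) - 58 ≡ 50. → (42, 50)

(42, 50)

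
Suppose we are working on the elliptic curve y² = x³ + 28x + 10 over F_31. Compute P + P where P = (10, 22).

(12, 11)

tangent at (10, 22): λ = (3·10² + 28)/(2·22) ≡ 18/13. 13⁻¹ ≡ 12 (mod 31), so λ ≡ 18·12 ≡ 30.
  x = λ² - 10 - 10 = 900 - 20 ≡ 12; y = λ·(10 - 12) - 22 ≡ 11. → (12, 11)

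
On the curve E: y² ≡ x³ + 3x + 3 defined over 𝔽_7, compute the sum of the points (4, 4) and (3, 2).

(4, 4) + (3, 2). λ = (2 - 4)/(3 - 4) ≡ 5/6 mod 7. 6⁻¹ ≡ 6 (mod 7), so λ ≡ 2.
  x = λ² - 4 - 3 = 4 - 7 ≡ 4; y = λ·(4 - 4) - 4 ≡ 3. → (4, 3)

(4, 3)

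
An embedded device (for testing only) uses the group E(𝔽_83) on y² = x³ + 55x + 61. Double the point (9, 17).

(66, 40)

tangent at (9, 17): λ = (3·9² + 55)/(2·17) ≡ 49/34. 34⁻¹ ≡ 22 (mod 83), so λ ≡ 49·22 ≡ 82.
  x = λ² - 9 - 9 = 6724 - 18 ≡ 66; y = λ·(9 - 66) - 17 ≡ 40. → (66, 40)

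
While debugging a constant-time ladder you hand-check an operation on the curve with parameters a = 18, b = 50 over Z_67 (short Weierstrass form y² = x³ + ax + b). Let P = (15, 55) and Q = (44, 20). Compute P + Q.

(23, 54)

(15, 55) + (44, 20). λ = (20 - 55)/(44 - 15) ≡ 32/29 mod 67. 29⁻¹ ≡ 37 (mod 67) since 29·37 = 1073 ≡ 1, so λ ≡ 45.
  x = λ² - 15 - 44 = 2025 - 59 ≡ 23; y = λ·(15 - 23) - 55 ≡ 54. → (23, 54)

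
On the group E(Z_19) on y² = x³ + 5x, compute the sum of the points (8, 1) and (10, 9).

(8, 1) + (10, 9). λ = (9 - 1)/(10 - 8) ≡ 8/2 mod 19. 2⁻¹ ≡ 10 (mod 19) since 2·10 = 20 ≡ 1, so λ ≡ 4.
  x = λ² - 8 - 10 = 16 - 18 ≡ 17; y = λ·(8 - 17) - 1 ≡ 1. → (17, 1)

(17, 1)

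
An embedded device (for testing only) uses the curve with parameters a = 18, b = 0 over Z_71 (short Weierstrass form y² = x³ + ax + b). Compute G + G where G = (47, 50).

tangent at (47, 50): λ = (3·47² + 18)/(2·50) ≡ 42/29. 29⁻¹ ≡ 49 (mod 71), so λ ≡ 42·49 ≡ 70.
  x = λ² - 47 - 47 = 4900 - 94 ≡ 49; y = λ·(47 - 49) - 50 ≡ 23. → (49, 23)

(49, 23)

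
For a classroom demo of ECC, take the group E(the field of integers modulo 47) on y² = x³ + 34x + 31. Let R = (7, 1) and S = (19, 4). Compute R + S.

(24, 30)

(7, 1) + (19, 4). λ = (4 - 1)/(19 - 7) ≡ 3/12 mod 47. 12⁻¹ ≡ 4 (mod 47), so λ ≡ 12.
  x = λ² - 7 - 19 = 144 - 26 ≡ 24; y = λ·(7 - 24) - 1 ≡ 30. → (24, 30)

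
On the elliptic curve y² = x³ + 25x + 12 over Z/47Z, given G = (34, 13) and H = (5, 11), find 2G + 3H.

(29, 34)

First 2G:
Repeated addition: build up to 2G.
2G: tangent at (34, 13): λ = (3·34² + 25)/(2·13) ≡ 15/26. 26⁻¹ ≡ 38 (mod 47) since 26·38 = 988 ≡ 1, so λ ≡ 15·38 ≡ 6.
  x = λ² - 34 - 34 = 36 - 68 ≡ 15; y = λ·(34 - 15) - 13 ≡ 7. → (15, 7)
2G = (15, 7).
Next 3H:
Repeated addition: build up to 3H.
2H: tangent at (5, 11): λ = (3·5² + 25)/(2·11) ≡ 6/22. 22⁻¹ ≡ 15 (mod 47), so λ ≡ 6·15 ≡ 43.
  x = λ² - 5 - 5 = 1849 - 10 ≡ 6; y = λ·(5 - 6) - 11 ≡ 40. → (6, 40)
3H: (6, 40) + (5, 11). λ = (11 - 40)/(5 - 6) ≡ 18/46 mod 47. 46⁻¹ ≡ 46 (mod 47), so λ ≡ 29.
  x = λ² - 6 - 5 = 841 - 11 ≡ 31; y = λ·(6 - 31) - 40 ≡ 34. → (31, 34)
3H = (31, 34).
Finally 2G + 3H:
(15, 7) + (31, 34). λ = (34 - 7)/(31 - 15) ≡ 27/16 mod 47. 16⁻¹ ≡ 3 (mod 47) since 16·3 = 48 ≡ 1, so λ ≡ 34.
  x = λ² - 15 - 31 = 1156 - 46 ≡ 29; y = λ·(15 - 29) - 7 ≡ 34. → (29, 34)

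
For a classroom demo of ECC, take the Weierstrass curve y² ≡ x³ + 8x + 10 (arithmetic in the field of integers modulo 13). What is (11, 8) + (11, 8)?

tangent at (11, 8): λ = (3·11² + 8)/(2·8) ≡ 7/3. 3⁻¹ ≡ 9 (mod 13) since 3·9 = 27 ≡ 1, so λ ≡ 7·9 ≡ 11.
  x = λ² - 11 - 11 = 121 - 22 ≡ 8; y = λ·(11 - 8) - 8 ≡ 12. → (8, 12)

(8, 12)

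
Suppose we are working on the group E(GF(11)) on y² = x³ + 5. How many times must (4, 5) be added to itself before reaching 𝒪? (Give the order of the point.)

4

2P: tangent at (4, 5): λ = (3·4² + 0)/(2·5) ≡ 4/10. 10⁻¹ ≡ 10 (mod 11), so λ ≡ 4·10 ≡ 7.
  x = λ² - 4 - 4 = 49 - 8 ≡ 8; y = λ·(4 - 8) - 5 ≡ 0. → (8, 0)
3P: (8, 0) + (4, 5). λ = (5 - 0)/(4 - 8) ≡ 5/7 mod 11. 7⁻¹ ≡ 8 (mod 11), so λ ≡ 7.
  x = λ² - 8 - 4 = 49 - 12 ≡ 4; y = λ·(8 - 4) - 0 ≡ 6. → (4, 6)
4P: (4, 6) + (4, 5): same x and y₁ ≡ -y₂, so the sum is 𝒪.
4P = 𝒪, so the order is 4.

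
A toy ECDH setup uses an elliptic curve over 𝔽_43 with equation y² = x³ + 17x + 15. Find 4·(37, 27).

Write G = (37, 27).
Double-and-add on 4 = (100)₂. Start with G = (37, 27) for the leading 1-bit.
double: tangent at (37, 27): λ = (3·37² + 17)/(2·27) ≡ 39/11. 11⁻¹ ≡ 4 (mod 43), so λ ≡ 39·4 ≡ 27.
  x = λ² - 37 - 37 = 729 - 74 ≡ 10; y = λ·(37 - 10) - 27 ≡ 14. → (10, 14)
double: tangent at (10, 14): λ = (3·10² + 17)/(2·14) ≡ 16/28. 28⁻¹ ≡ 20 (mod 43) since 28·20 = 560 ≡ 1, so λ ≡ 16·20 ≡ 19.
  x = λ² - 10 - 10 = 361 - 20 ≡ 40; y = λ·(10 - 40) - 14 ≡ 18. → (40, 18)

(40, 18)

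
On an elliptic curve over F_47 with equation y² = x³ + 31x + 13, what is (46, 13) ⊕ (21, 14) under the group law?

(17, 46)

(46, 13) + (21, 14). λ = (14 - 13)/(21 - 46) ≡ 1/22 mod 47. 22⁻¹ ≡ 15 (mod 47), so λ ≡ 15.
  x = λ² - 46 - 21 = 225 - 67 ≡ 17; y = λ·(46 - 17) - 13 ≡ 46. → (17, 46)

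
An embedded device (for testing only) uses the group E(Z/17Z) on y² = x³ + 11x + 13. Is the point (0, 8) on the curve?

yes

y² = 8² ≡ 13; x³ + 11x + 13 = 13 ≡ 13 (mod 17). 13 = 13.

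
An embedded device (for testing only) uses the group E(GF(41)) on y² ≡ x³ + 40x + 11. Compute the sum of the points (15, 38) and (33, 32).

(25, 20)

(15, 38) + (33, 32). λ = (32 - 38)/(33 - 15) ≡ 35/18 mod 41. 18⁻¹ ≡ 16 (mod 41) since 18·16 = 288 ≡ 1, so λ ≡ 27.
  x = λ² - 15 - 33 = 729 - 48 ≡ 25; y = λ·(15 - 25) - 38 ≡ 20. → (25, 20)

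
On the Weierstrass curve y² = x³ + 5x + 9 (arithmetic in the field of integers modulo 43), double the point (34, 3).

tangent at (34, 3): λ = (3·34² + 5)/(2·3) ≡ 33/6. 6⁻¹ ≡ 36 (mod 43), so λ ≡ 33·36 ≡ 27.
  x = λ² - 34 - 34 = 729 - 68 ≡ 16; y = λ·(34 - 16) - 3 ≡ 10. → (16, 10)

(16, 10)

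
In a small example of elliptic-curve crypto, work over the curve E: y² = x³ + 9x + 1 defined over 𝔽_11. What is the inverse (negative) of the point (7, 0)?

-(7, 0) = (7, -0 mod 11) = (7, 0).

(7, 0)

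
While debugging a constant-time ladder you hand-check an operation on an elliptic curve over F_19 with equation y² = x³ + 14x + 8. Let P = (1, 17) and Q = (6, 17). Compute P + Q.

(12, 2)

(1, 17) + (6, 17). λ = (17 - 17)/(6 - 1) ≡ 0/5 mod 19. 5⁻¹ ≡ 4 (mod 19) since 5·4 = 20 ≡ 1, so λ ≡ 0.
  x = λ² - 1 - 6 = 0 - 7 ≡ 12; y = λ·(1 - 12) - 17 ≡ 2. → (12, 2)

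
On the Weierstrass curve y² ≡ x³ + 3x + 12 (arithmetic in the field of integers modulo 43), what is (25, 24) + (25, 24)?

tangent at (25, 24): λ = (3·25² + 3)/(2·24) ≡ 29/5. 5⁻¹ ≡ 26 (mod 43), so λ ≡ 29·26 ≡ 23.
  x = λ² - 25 - 25 = 529 - 50 ≡ 6; y = λ·(25 - 6) - 24 ≡ 26. → (6, 26)

(6, 26)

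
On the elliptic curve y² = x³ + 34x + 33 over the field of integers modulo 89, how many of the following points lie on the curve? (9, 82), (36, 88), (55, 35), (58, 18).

1

(9, 82): 82² ≡ 49, rhs ≡ 0 → off.
(36, 88): 88² ≡ 1, rhs ≡ 31 → off.
(55, 35): 35² ≡ 68, rhs ≡ 68 → on.
(58, 18): 18² ≡ 57, rhs ≡ 71 → off.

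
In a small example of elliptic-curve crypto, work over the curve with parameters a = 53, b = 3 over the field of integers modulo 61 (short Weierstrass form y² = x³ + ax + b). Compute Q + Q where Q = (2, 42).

tangent at (2, 42): λ = (3·2² + 53)/(2·42) ≡ 4/23. 23⁻¹ ≡ 8 (mod 61) since 23·8 = 184 ≡ 1, so λ ≡ 4·8 ≡ 32.
  x = λ² - 2 - 2 = 1024 - 4 ≡ 44; y = λ·(2 - 44) - 42 ≡ 17. → (44, 17)

(44, 17)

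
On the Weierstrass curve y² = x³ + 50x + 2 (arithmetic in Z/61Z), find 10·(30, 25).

Write Q = (30, 25).
Double-and-add on 10 = (1010)₂. Start with Q = (30, 25) for the leading 1-bit.
double: tangent at (30, 25): λ = (3·30² + 50)/(2·25) ≡ 5/50. 50⁻¹ ≡ 11 (mod 61), so λ ≡ 5·11 ≡ 55.
  x = λ² - 30 - 30 = 3025 - 60 ≡ 37; y = λ·(30 - 37) - 25 ≡ 17. → (37, 17)
double: tangent at (37, 17): λ = (3·37² + 50)/(2·17) ≡ 9/34. 34⁻¹ ≡ 9 (mod 61), so λ ≡ 9·9 ≡ 20.
  x = λ² - 37 - 37 = 400 - 74 ≡ 21; y = λ·(37 - 21) - 17 ≡ 59. → (21, 59)
add Q: (21, 59) + (30, 25). λ = (25 - 59)/(30 - 21) ≡ 27/9 mod 61. 9⁻¹ ≡ 34 (mod 61), so λ ≡ 3.
  x = λ² - 21 - 30 = 9 - 51 ≡ 19; y = λ·(21 - 19) - 59 ≡ 8. → (19, 8)
double: tangent at (19, 8): λ = (3·19² + 50)/(2·8) ≡ 35/16. 16⁻¹ ≡ 42 (mod 61), so λ ≡ 35·42 ≡ 6.
  x = λ² - 19 - 19 = 36 - 38 ≡ 59; y = λ·(19 - 59) - 8 ≡ 57. → (59, 57)

(59, 57)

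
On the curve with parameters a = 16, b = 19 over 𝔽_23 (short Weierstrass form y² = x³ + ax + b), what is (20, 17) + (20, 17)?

tangent at (20, 17): λ = (3·20² + 16)/(2·17) ≡ 20/11. 11⁻¹ ≡ 21 (mod 23), so λ ≡ 20·21 ≡ 6.
  x = λ² - 20 - 20 = 36 - 40 ≡ 19; y = λ·(20 - 19) - 17 ≡ 12. → (19, 12)

(19, 12)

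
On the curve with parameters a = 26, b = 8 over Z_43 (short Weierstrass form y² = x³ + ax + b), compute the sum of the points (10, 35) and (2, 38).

(10, 35) + (2, 38). λ = (38 - 35)/(2 - 10) ≡ 3/35 mod 43. 35⁻¹ ≡ 16 (mod 43) since 35·16 = 560 ≡ 1, so λ ≡ 5.
  x = λ² - 10 - 2 = 25 - 12 ≡ 13; y = λ·(10 - 13) - 35 ≡ 36. → (13, 36)

(13, 36)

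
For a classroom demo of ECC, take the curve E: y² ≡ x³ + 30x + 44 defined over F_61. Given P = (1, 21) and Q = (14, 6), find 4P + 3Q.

First 4P:
Double-and-add on 4 = (100)₂. Start with P = (1, 21) for the leading 1-bit.
double: tangent at (1, 21): λ = (3·1² + 30)/(2·21) ≡ 33/42. 42⁻¹ ≡ 16 (mod 61) since 42·16 = 672 ≡ 1, so λ ≡ 33·16 ≡ 40.
  x = λ² - 1 - 1 = 1600 - 2 ≡ 12; y = λ·(1 - 12) - 21 ≡ 27. → (12, 27)
double: tangent at (12, 27): λ = (3·12² + 30)/(2·27) ≡ 35/54. 54⁻¹ ≡ 26 (mod 61) since 54·26 = 1404 ≡ 1, so λ ≡ 35·26 ≡ 56.
  x = λ² - 12 - 12 = 3136 - 24 ≡ 1; y = λ·(12 - 1) - 27 ≡ 40. → (1, 40)
4P = (1, 40).
Next 3Q:
Repeated addition: build up to 3Q.
2Q: tangent at (14, 6): λ = (3·14² + 30)/(2·6) ≡ 8/12. 12⁻¹ ≡ 56 (mod 61) since 12·56 = 672 ≡ 1, so λ ≡ 8·56 ≡ 21.
  x = λ² - 14 - 14 = 441 - 28 ≡ 47; y = λ·(14 - 47) - 6 ≡ 33. → (47, 33)
3Q: (47, 33) + (14, 6). λ = (6 - 33)/(14 - 47) ≡ 34/28 mod 61. 28⁻¹ ≡ 24 (mod 61), so λ ≡ 23.
  x = λ² - 47 - 14 = 529 - 61 ≡ 41; y = λ·(47 - 41) - 33 ≡ 44. → (41, 44)
3Q = (41, 44).
Finally 4P + 3Q:
(1, 40) + (41, 44). λ = (44 - 40)/(41 - 1) ≡ 4/40 mod 61. 40⁻¹ ≡ 29 (mod 61), so λ ≡ 55.
  x = λ² - 1 - 41 = 3025 - 42 ≡ 55; y = λ·(1 - 55) - 40 ≡ 40. → (55, 40)

(55, 40)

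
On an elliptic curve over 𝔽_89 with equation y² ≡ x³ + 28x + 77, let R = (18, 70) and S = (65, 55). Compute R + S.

(42, 74)

(18, 70) + (65, 55). λ = (55 - 70)/(65 - 18) ≡ 74/47 mod 89. 47⁻¹ ≡ 36 (mod 89) since 47·36 = 1692 ≡ 1, so λ ≡ 83.
  x = λ² - 18 - 65 = 6889 - 83 ≡ 42; y = λ·(18 - 42) - 70 ≡ 74. → (42, 74)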